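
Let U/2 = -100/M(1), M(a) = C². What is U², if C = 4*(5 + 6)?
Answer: 625/58564 ≈ 0.010672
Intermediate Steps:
C = 44 (C = 4*11 = 44)
M(a) = 1936 (M(a) = 44² = 1936)
U = -25/242 (U = 2*(-100/1936) = 2*(-100*1/1936) = 2*(-25/484) = -25/242 ≈ -0.10331)
U² = (-25/242)² = 625/58564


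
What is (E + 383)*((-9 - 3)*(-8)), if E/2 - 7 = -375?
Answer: -33888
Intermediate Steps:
E = -736 (E = 14 + 2*(-375) = 14 - 750 = -736)
(E + 383)*((-9 - 3)*(-8)) = (-736 + 383)*((-9 - 3)*(-8)) = -(-4236)*(-8) = -353*96 = -33888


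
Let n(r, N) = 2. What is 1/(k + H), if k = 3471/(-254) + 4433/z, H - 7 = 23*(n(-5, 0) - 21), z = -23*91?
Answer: -40894/18229865 ≈ -0.0022432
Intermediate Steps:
z = -2093
H = -430 (H = 7 + 23*(2 - 21) = 7 + 23*(-19) = 7 - 437 = -430)
k = -645445/40894 (k = 3471/(-254) + 4433/(-2093) = 3471*(-1/254) + 4433*(-1/2093) = -3471/254 - 341/161 = -645445/40894 ≈ -15.783)
1/(k + H) = 1/(-645445/40894 - 430) = 1/(-18229865/40894) = -40894/18229865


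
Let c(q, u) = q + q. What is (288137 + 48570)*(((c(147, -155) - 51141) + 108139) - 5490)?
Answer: 17442096014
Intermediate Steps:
c(q, u) = 2*q
(288137 + 48570)*(((c(147, -155) - 51141) + 108139) - 5490) = (288137 + 48570)*(((2*147 - 51141) + 108139) - 5490) = 336707*(((294 - 51141) + 108139) - 5490) = 336707*((-50847 + 108139) - 5490) = 336707*(57292 - 5490) = 336707*51802 = 17442096014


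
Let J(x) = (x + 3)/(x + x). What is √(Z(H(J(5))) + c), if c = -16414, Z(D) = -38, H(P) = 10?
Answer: 6*I*√457 ≈ 128.27*I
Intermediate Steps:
J(x) = (3 + x)/(2*x) (J(x) = (3 + x)/((2*x)) = (3 + x)*(1/(2*x)) = (3 + x)/(2*x))
√(Z(H(J(5))) + c) = √(-38 - 16414) = √(-16452) = 6*I*√457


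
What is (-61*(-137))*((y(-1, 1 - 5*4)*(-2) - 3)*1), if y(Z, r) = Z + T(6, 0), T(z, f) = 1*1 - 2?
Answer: 8357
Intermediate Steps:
T(z, f) = -1 (T(z, f) = 1 - 2 = -1)
y(Z, r) = -1 + Z (y(Z, r) = Z - 1 = -1 + Z)
(-61*(-137))*((y(-1, 1 - 5*4)*(-2) - 3)*1) = (-61*(-137))*(((-1 - 1)*(-2) - 3)*1) = 8357*((-2*(-2) - 3)*1) = 8357*((4 - 3)*1) = 8357*(1*1) = 8357*1 = 8357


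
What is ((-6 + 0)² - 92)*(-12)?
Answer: 672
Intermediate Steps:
((-6 + 0)² - 92)*(-12) = ((-6)² - 92)*(-12) = (36 - 92)*(-12) = -56*(-12) = 672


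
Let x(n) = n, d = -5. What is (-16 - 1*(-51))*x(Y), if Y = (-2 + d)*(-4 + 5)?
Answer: -245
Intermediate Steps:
Y = -7 (Y = (-2 - 5)*(-4 + 5) = -7*1 = -7)
(-16 - 1*(-51))*x(Y) = (-16 - 1*(-51))*(-7) = (-16 + 51)*(-7) = 35*(-7) = -245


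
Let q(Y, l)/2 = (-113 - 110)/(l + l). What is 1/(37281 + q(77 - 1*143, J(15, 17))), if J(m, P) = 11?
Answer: 11/409868 ≈ 2.6838e-5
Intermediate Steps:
q(Y, l) = -223/l (q(Y, l) = 2*((-113 - 110)/(l + l)) = 2*(-223*1/(2*l)) = 2*(-223/(2*l)) = -223/l)
1/(37281 + q(77 - 1*143, J(15, 17))) = 1/(37281 - 223/11) = 1/(409868/11) = 11/409868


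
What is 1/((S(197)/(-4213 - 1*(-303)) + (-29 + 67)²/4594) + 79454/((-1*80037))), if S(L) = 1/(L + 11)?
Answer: -149517452653920/101431753011709 ≈ -1.4741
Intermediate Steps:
S(L) = 1/(11 + L)
1/((S(197)/(-4213 - 1*(-303)) + (-29 + 67)²/4594) + 79454/((-1*80037))) = 1/((1/((11 + 197)*(-4213 - 1*(-303))) + (-29 + 67)²/4594) + 79454/((-1*80037))) = 1/((1/(208*(-4213 + 303)) + 38²*(1/4594)) + 79454/(-80037)) = 1/(((1/208)/(-3910) + 1444*(1/4594)) + 79454*(-1/80037)) = 1/(((1/208)*(-1/3910) + 722/2297) - 79454/80037) = 1/((-1/813280 + 722/2297) - 79454/80037) = 1/(587185863/1868104160 - 79454/80037) = 1/(-101431753011709/149517452653920) = -149517452653920/101431753011709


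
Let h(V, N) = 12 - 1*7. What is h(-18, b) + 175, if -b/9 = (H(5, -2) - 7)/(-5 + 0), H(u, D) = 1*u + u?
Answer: 180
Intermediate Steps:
H(u, D) = 2*u (H(u, D) = u + u = 2*u)
b = 27/5 (b = -9*(2*5 - 7)/(-5 + 0) = -9*(10 - 7)/(-5) = -27*(-1)/5 = -9*(-⅗) = 27/5 ≈ 5.4000)
h(V, N) = 5 (h(V, N) = 12 - 7 = 5)
h(-18, b) + 175 = 5 + 175 = 180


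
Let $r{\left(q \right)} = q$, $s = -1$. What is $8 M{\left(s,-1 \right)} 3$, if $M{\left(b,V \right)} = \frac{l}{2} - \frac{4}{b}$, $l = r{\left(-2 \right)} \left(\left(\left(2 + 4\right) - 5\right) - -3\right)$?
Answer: $0$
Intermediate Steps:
$l = -8$ ($l = - 2 \left(\left(\left(2 + 4\right) - 5\right) - -3\right) = - 2 \left(\left(6 - 5\right) + 3\right) = - 2 \left(1 + 3\right) = \left(-2\right) 4 = -8$)
$M{\left(b,V \right)} = -4 - \frac{4}{b}$ ($M{\left(b,V \right)} = - \frac{8}{2} - \frac{4}{b} = \left(-8\right) \frac{1}{2} - \frac{4}{b} = -4 - \frac{4}{b}$)
$8 M{\left(s,-1 \right)} 3 = 8 \left(-4 - \frac{4}{-1}\right) 3 = 8 \left(-4 - -4\right) 3 = 8 \left(-4 + 4\right) 3 = 8 \cdot 0 \cdot 3 = 0 \cdot 3 = 0$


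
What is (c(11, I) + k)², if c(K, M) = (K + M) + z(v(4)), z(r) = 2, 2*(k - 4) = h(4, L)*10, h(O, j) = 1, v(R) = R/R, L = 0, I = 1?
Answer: 529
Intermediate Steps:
v(R) = 1
k = 9 (k = 4 + (1*10)/2 = 4 + (½)*10 = 4 + 5 = 9)
c(K, M) = 2 + K + M (c(K, M) = (K + M) + 2 = 2 + K + M)
(c(11, I) + k)² = ((2 + 11 + 1) + 9)² = (14 + 9)² = 23² = 529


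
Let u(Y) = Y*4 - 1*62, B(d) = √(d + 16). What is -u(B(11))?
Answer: 62 - 12*√3 ≈ 41.215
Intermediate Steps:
B(d) = √(16 + d)
u(Y) = -62 + 4*Y (u(Y) = 4*Y - 62 = -62 + 4*Y)
-u(B(11)) = -(-62 + 4*√(16 + 11)) = -(-62 + 4*√27) = -(-62 + 4*(3*√3)) = -(-62 + 12*√3) = 62 - 12*√3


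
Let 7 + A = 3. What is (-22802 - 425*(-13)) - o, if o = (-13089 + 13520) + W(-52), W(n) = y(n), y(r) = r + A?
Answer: -17652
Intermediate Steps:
A = -4 (A = -7 + 3 = -4)
y(r) = -4 + r (y(r) = r - 4 = -4 + r)
W(n) = -4 + n
o = 375 (o = (-13089 + 13520) + (-4 - 52) = 431 - 56 = 375)
(-22802 - 425*(-13)) - o = (-22802 - 425*(-13)) - 1*375 = (-22802 + 5525) - 375 = -17277 - 375 = -17652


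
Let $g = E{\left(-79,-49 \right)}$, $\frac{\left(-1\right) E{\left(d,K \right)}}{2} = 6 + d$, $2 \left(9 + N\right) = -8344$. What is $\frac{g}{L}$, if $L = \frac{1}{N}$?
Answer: $-610426$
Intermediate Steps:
$N = -4181$ ($N = -9 + \frac{1}{2} \left(-8344\right) = -9 - 4172 = -4181$)
$E{\left(d,K \right)} = -12 - 2 d$ ($E{\left(d,K \right)} = - 2 \left(6 + d\right) = -12 - 2 d$)
$L = - \frac{1}{4181}$ ($L = \frac{1}{-4181} = - \frac{1}{4181} \approx -0.00023918$)
$g = 146$ ($g = -12 - -158 = -12 + 158 = 146$)
$\frac{g}{L} = \frac{146}{- \frac{1}{4181}} = 146 \left(-4181\right) = -610426$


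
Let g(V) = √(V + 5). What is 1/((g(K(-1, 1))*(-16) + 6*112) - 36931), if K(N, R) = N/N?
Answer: -36259/1314713545 + 16*√6/1314713545 ≈ -2.7550e-5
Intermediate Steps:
K(N, R) = 1
g(V) = √(5 + V)
1/((g(K(-1, 1))*(-16) + 6*112) - 36931) = 1/((√(5 + 1)*(-16) + 6*112) - 36931) = 1/((√6*(-16) + 672) - 36931) = 1/((-16*√6 + 672) - 36931) = 1/((672 - 16*√6) - 36931) = 1/(-36259 - 16*√6)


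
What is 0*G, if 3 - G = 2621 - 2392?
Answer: 0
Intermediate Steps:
G = -226 (G = 3 - (2621 - 2392) = 3 - 1*229 = 3 - 229 = -226)
0*G = 0*(-226) = 0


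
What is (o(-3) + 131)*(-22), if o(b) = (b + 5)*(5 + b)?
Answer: -2970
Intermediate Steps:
o(b) = (5 + b)² (o(b) = (5 + b)*(5 + b) = (5 + b)²)
(o(-3) + 131)*(-22) = ((5 - 3)² + 131)*(-22) = (2² + 131)*(-22) = (4 + 131)*(-22) = 135*(-22) = -2970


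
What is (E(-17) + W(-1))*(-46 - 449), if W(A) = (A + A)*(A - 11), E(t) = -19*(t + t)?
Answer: -331650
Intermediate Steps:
E(t) = -38*t
W(A) = 2*A*(-11 + A) (W(A) = (2*A)*(-11 + A) = 2*A*(-11 + A))
(E(-17) + W(-1))*(-46 - 449) = (-38*(-17) + 2*(-1)*(-11 - 1))*(-46 - 449) = (646 + 2*(-1)*(-12))*(-495) = (646 + 24)*(-495) = 670*(-495) = -331650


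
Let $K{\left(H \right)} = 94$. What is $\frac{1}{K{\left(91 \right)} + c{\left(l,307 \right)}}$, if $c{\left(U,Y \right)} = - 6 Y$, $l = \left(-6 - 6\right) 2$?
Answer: $- \frac{1}{1748} \approx -0.00057208$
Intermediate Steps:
$l = -24$ ($l = \left(-12\right) 2 = -24$)
$\frac{1}{K{\left(91 \right)} + c{\left(l,307 \right)}} = \frac{1}{94 - 1842} = \frac{1}{-1748} = - \frac{1}{1748}$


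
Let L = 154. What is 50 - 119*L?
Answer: -18276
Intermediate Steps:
50 - 119*L = 50 - 119*154 = 50 - 18326 = -18276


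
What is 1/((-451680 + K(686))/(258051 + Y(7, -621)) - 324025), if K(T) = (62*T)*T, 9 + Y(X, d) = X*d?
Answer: -253695/82174797103 ≈ -3.0873e-6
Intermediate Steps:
Y(X, d) = -9 + X*d
K(T) = 62*T**2
1/((-451680 + K(686))/(258051 + Y(7, -621)) - 324025) = 1/((-451680 + 62*686**2)/(258051 + (-9 + 7*(-621))) - 324025) = 1/((-451680 + 62*470596)/(258051 + (-9 - 4347)) - 324025) = 1/((-451680 + 29176952)/(258051 - 4356) - 324025) = 1/(28725272/253695 - 324025) = 1/(-82174797103/253695) = -253695/82174797103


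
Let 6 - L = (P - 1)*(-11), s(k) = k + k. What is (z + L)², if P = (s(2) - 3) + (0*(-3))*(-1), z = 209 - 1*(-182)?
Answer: 157609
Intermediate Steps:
s(k) = 2*k
z = 391 (z = 209 + 182 = 391)
P = 1 (P = (2*2 - 3) + (0*(-3))*(-1) = (4 - 3) + 0*(-1) = 1 + 0 = 1)
L = 6 (L = 6 - (1 - 1)*(-11) = 6 - 0*(-11) = 6 - 1*0 = 6 + 0 = 6)
(z + L)² = (391 + 6)² = 397² = 157609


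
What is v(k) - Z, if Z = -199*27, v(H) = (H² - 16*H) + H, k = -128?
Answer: 23677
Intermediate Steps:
v(H) = H² - 15*H
Z = -5373
v(k) - Z = -128*(-15 - 128) - 1*(-5373) = -128*(-143) + 5373 = 18304 + 5373 = 23677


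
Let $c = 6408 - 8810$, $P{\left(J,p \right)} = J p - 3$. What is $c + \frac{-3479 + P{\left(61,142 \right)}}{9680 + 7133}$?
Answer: $- \frac{40379646}{16813} \approx -2401.7$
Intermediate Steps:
$P{\left(J,p \right)} = -3 + J p$
$c = -2402$ ($c = 6408 - 8810 = -2402$)
$c + \frac{-3479 + P{\left(61,142 \right)}}{9680 + 7133} = -2402 + \frac{-3479 + \left(-3 + 61 \cdot 142\right)}{9680 + 7133} = -2402 + \frac{-3479 + \left(-3 + 8662\right)}{16813} = -2402 + \left(-3479 + 8659\right) \frac{1}{16813} = -2402 + 5180 \cdot \frac{1}{16813} = -2402 + \frac{5180}{16813} = - \frac{40379646}{16813}$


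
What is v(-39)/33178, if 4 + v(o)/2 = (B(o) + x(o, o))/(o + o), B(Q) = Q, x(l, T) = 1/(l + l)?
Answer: -21293/100927476 ≈ -0.00021097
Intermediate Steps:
x(l, T) = 1/(2*l)
v(o) = -8 + (o + 1/(2*o))/o (v(o) = -8 + 2*((o + 1/(2*o))/(o + o)) = -8 + 2*((o + 1/(2*o))/((2*o))) = -8 + 2*((o + 1/(2*o))*(1/(2*o))) = -8 + 2*((o + 1/(2*o))/(2*o)) = -8 + (o + 1/(2*o))/o)
v(-39)/33178 = (-7 + (1/2)/(-39)**2)/33178 = (-7 + (1/2)*(1/1521))*(1/33178) = (-7 + 1/3042)*(1/33178) = -21293/3042*1/33178 = -21293/100927476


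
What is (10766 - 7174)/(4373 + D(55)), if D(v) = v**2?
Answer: 1796/3699 ≈ 0.48554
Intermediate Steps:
(10766 - 7174)/(4373 + D(55)) = (10766 - 7174)/(4373 + 55**2) = 3592/(4373 + 3025) = 3592/7398 = 3592*(1/7398) = 1796/3699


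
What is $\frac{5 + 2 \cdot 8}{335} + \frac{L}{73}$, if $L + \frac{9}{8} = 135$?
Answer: $\frac{371049}{195640} \approx 1.8966$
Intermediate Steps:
$L = \frac{1071}{8}$ ($L = - \frac{9}{8} + 135 = \frac{1071}{8} \approx 133.88$)
$\frac{5 + 2 \cdot 8}{335} + \frac{L}{73} = \frac{5 + 2 \cdot 8}{335} + \frac{1071}{8 \cdot 73} = \left(5 + 16\right) \frac{1}{335} + \frac{1071}{8} \cdot \frac{1}{73} = 21 \cdot \frac{1}{335} + \frac{1071}{584} = \frac{21}{335} + \frac{1071}{584} = \frac{371049}{195640}$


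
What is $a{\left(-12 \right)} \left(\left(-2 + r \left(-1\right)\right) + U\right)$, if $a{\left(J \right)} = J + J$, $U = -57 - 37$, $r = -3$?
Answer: $2232$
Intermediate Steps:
$U = -94$ ($U = -57 - 37 = -94$)
$a{\left(J \right)} = 2 J$
$a{\left(-12 \right)} \left(\left(-2 + r \left(-1\right)\right) + U\right) = 2 \left(-12\right) \left(\left(-2 - -3\right) - 94\right) = - 24 \left(\left(-2 + 3\right) - 94\right) = - 24 \left(1 - 94\right) = \left(-24\right) \left(-93\right) = 2232$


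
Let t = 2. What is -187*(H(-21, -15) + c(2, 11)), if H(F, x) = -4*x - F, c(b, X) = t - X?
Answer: -13464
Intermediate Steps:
c(b, X) = 2 - X
H(F, x) = -F - 4*x
-187*(H(-21, -15) + c(2, 11)) = -187*((-1*(-21) - 4*(-15)) + (2 - 1*11)) = -187*((21 + 60) + (2 - 11)) = -187*(81 - 9) = -187*72 = -13464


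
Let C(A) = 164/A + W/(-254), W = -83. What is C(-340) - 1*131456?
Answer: -2838138399/21590 ≈ -1.3146e+5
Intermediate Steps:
C(A) = 83/254 + 164/A (C(A) = 164/A - 83/(-254) = 164/A - 83*(-1/254) = 164/A + 83/254 = 83/254 + 164/A)
C(-340) - 1*131456 = (83/254 + 164/(-340)) - 1*131456 = (83/254 + 164*(-1/340)) - 131456 = (83/254 - 41/85) - 131456 = -3359/21590 - 131456 = -2838138399/21590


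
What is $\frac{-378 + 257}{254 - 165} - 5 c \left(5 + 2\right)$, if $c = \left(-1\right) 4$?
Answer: $- \frac{16940}{89} \approx -190.34$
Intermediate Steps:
$c = -4$
$\frac{-378 + 257}{254 - 165} - 5 c \left(5 + 2\right) = \frac{-378 + 257}{254 - 165} \left(-5\right) \left(-4\right) \left(5 + 2\right) = - \frac{121}{89} \cdot 20 \cdot 7 = \left(-121\right) \frac{1}{89} \cdot 140 = \left(- \frac{121}{89}\right) 140 = - \frac{16940}{89}$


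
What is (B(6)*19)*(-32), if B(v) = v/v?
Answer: -608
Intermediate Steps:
B(v) = 1
(B(6)*19)*(-32) = (1*19)*(-32) = 19*(-32) = -608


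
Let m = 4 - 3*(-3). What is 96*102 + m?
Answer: 9805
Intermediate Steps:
m = 13 (m = 4 + 9 = 13)
96*102 + m = 96*102 + 13 = 9792 + 13 = 9805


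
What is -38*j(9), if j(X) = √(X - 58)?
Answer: -266*I ≈ -266.0*I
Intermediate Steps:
j(X) = √(-58 + X)
-38*j(9) = -38*√(-58 + 9) = -266*I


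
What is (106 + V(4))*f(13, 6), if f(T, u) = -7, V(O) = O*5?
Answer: -882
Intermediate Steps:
V(O) = 5*O
(106 + V(4))*f(13, 6) = (106 + 5*4)*(-7) = (106 + 20)*(-7) = 126*(-7) = -882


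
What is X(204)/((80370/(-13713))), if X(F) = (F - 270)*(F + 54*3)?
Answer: 18402846/4465 ≈ 4121.6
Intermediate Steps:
X(F) = (-270 + F)*(162 + F) (X(F) = (-270 + F)*(F + 162) = (-270 + F)*(162 + F))
X(204)/((80370/(-13713))) = (-43740 + 204² - 108*204)/((80370/(-13713))) = (-43740 + 41616 - 22032)/((80370*(-1/13713))) = -24156/(-26790/4571) = -24156*(-4571/26790) = 18402846/4465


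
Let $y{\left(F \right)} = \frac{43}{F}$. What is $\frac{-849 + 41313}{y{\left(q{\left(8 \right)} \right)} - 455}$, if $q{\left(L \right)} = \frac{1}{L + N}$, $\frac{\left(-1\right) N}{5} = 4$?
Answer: $- \frac{40464}{971} \approx -41.672$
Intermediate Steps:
$N = -20$ ($N = \left(-5\right) 4 = -20$)
$q{\left(L \right)} = \frac{1}{-20 + L}$ ($q{\left(L \right)} = \frac{1}{L - 20} = \frac{1}{-20 + L}$)
$\frac{-849 + 41313}{y{\left(q{\left(8 \right)} \right)} - 455} = \frac{-849 + 41313}{\frac{43}{\frac{1}{-20 + 8}} - 455} = \frac{40464}{\frac{43}{\frac{1}{-12}} - 455} = \frac{40464}{\frac{43}{- \frac{1}{12}} - 455} = \frac{40464}{43 \left(-12\right) - 455} = \frac{40464}{-516 - 455} = \frac{40464}{-971} = 40464 \left(- \frac{1}{971}\right) = - \frac{40464}{971}$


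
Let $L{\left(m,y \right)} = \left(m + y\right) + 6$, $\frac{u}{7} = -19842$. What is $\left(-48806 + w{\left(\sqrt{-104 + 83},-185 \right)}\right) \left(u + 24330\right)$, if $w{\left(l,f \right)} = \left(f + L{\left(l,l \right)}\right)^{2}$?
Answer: $1930288836 + 82027824 i \sqrt{21} \approx 1.9303 \cdot 10^{9} + 3.759 \cdot 10^{8} i$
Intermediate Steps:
$u = -138894$ ($u = 7 \left(-19842\right) = -138894$)
$L{\left(m,y \right)} = 6 + m + y$
$w{\left(l,f \right)} = \left(6 + f + 2 l\right)^{2}$ ($w{\left(l,f \right)} = \left(f + \left(6 + l + l\right)\right)^{2} = \left(f + \left(6 + 2 l\right)\right)^{2} = \left(6 + f + 2 l\right)^{2}$)
$\left(-48806 + w{\left(\sqrt{-104 + 83},-185 \right)}\right) \left(u + 24330\right) = \left(-48806 + \left(6 - 185 + 2 \sqrt{-104 + 83}\right)^{2}\right) \left(-138894 + 24330\right) = \left(-48806 + \left(6 - 185 + 2 \sqrt{-21}\right)^{2}\right) \left(-114564\right) = \left(-48806 + \left(6 - 185 + 2 i \sqrt{21}\right)^{2}\right) \left(-114564\right) = \left(-48806 + \left(-179 + 2 i \sqrt{21}\right)^{2}\right) \left(-114564\right) = 5591410584 - 114564 \left(-179 + 2 i \sqrt{21}\right)^{2}$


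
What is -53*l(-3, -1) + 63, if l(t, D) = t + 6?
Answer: -96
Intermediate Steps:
l(t, D) = 6 + t
-53*l(-3, -1) + 63 = -53*(6 - 3) + 63 = -53*3 + 63 = -159 + 63 = -96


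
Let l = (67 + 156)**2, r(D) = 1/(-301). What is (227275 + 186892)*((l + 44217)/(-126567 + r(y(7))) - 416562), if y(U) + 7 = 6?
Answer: -3286343182067713027/19048334 ≈ -1.7253e+11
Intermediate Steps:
y(U) = -1 (y(U) = -7 + 6 = -1)
r(D) = -1/301
l = 49729 (l = 223**2 = 49729)
(227275 + 186892)*((l + 44217)/(-126567 + r(y(7))) - 416562) = (227275 + 186892)*((49729 + 44217)/(-126567 - 1/301) - 416562) = 414167*(93946/(-38096668/301) - 416562) = 414167*(93946*(-301/38096668) - 416562) = 414167*(-14138873/19048334 - 416562) = 414167*(-7934826246581/19048334) = -3286343182067713027/19048334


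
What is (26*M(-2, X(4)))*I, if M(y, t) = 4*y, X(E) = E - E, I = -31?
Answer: 6448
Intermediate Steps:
X(E) = 0
(26*M(-2, X(4)))*I = (26*(4*(-2)))*(-31) = (26*(-8))*(-31) = -208*(-31) = 6448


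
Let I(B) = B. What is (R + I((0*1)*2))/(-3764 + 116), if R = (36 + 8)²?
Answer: -121/228 ≈ -0.53070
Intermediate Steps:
R = 1936 (R = 44² = 1936)
(R + I((0*1)*2))/(-3764 + 116) = (1936 + (0*1)*2)/(-3764 + 116) = (1936 + 0*2)/(-3648) = (1936 + 0)*(-1/3648) = 1936*(-1/3648) = -121/228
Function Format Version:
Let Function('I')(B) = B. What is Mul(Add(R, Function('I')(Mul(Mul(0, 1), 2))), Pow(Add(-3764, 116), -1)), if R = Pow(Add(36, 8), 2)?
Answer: Rational(-121, 228) ≈ -0.53070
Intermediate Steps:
R = 1936 (R = Pow(44, 2) = 1936)
Mul(Add(R, Function('I')(Mul(Mul(0, 1), 2))), Pow(Add(-3764, 116), -1)) = Mul(Add(1936, Mul(Mul(0, 1), 2)), Pow(Add(-3764, 116), -1)) = Mul(Add(1936, Mul(0, 2)), Pow(-3648, -1)) = Mul(Add(1936, 0), Rational(-1, 3648)) = Mul(1936, Rational(-1, 3648)) = Rational(-121, 228)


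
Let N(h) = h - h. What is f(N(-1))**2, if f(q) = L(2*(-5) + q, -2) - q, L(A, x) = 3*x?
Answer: 36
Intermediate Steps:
N(h) = 0
f(q) = -6 - q (f(q) = 3*(-2) - q = -6 - q)
f(N(-1))**2 = (-6 - 1*0)**2 = (-6 + 0)**2 = (-6)**2 = 36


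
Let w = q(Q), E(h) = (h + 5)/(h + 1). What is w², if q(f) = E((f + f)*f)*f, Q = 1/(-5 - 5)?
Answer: 63001/260100 ≈ 0.24222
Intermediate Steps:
E(h) = (5 + h)/(1 + h)
Q = -⅒ (Q = 1/(-10) = -⅒ ≈ -0.10000)
q(f) = f*(5 + 2*f²)/(1 + 2*f²) (q(f) = ((5 + (f + f)*f)/(1 + (f + f)*f))*f = ((5 + (2*f)*f)/(1 + (2*f)*f))*f = ((5 + 2*f²)/(1 + 2*f²))*f = f*(5 + 2*f²)/(1 + 2*f²))
w = -251/510 (w = -(5 + 2*(-⅒)²)/(10*(1 + 2*(-⅒)²)) = -(5 + 2*(1/100))/(10*(1 + 2*(1/100))) = -(5 + 1/50)/(10*(1 + 1/50)) = -⅒*251/50/51/50 = -⅒*50/51*251/50 = -251/510 ≈ -0.49216)
w² = (-251/510)² = 63001/260100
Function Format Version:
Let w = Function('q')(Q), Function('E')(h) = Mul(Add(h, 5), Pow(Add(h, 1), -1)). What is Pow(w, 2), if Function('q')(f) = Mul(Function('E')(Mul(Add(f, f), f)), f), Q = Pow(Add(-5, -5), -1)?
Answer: Rational(63001, 260100) ≈ 0.24222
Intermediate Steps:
Function('E')(h) = Mul(Pow(Add(1, h), -1), Add(5, h)) (Function('E')(h) = Mul(Add(5, h), Pow(Add(1, h), -1)) = Mul(Pow(Add(1, h), -1), Add(5, h)))
Q = Rational(-1, 10) (Q = Pow(-10, -1) = Rational(-1, 10) ≈ -0.10000)
Function('q')(f) = Mul(f, Pow(Add(1, Mul(2, Pow(f, 2))), -1), Add(5, Mul(2, Pow(f, 2)))) (Function('q')(f) = Mul(Mul(Pow(Add(1, Mul(Add(f, f), f)), -1), Add(5, Mul(Add(f, f), f))), f) = Mul(Mul(Pow(Add(1, Mul(Mul(2, f), f)), -1), Add(5, Mul(Mul(2, f), f))), f) = Mul(Mul(Pow(Add(1, Mul(2, Pow(f, 2))), -1), Add(5, Mul(2, Pow(f, 2)))), f) = Mul(f, Pow(Add(1, Mul(2, Pow(f, 2))), -1), Add(5, Mul(2, Pow(f, 2)))))
w = Rational(-251, 510) (w = Mul(Rational(-1, 10), Pow(Add(1, Mul(2, Pow(Rational(-1, 10), 2))), -1), Add(5, Mul(2, Pow(Rational(-1, 10), 2)))) = Mul(Rational(-1, 10), Pow(Add(1, Mul(2, Rational(1, 100))), -1), Add(5, Mul(2, Rational(1, 100)))) = Mul(Rational(-1, 10), Pow(Add(1, Rational(1, 50)), -1), Add(5, Rational(1, 50))) = Mul(Rational(-1, 10), Pow(Rational(51, 50), -1), Rational(251, 50)) = Mul(Rational(-1, 10), Rational(50, 51), Rational(251, 50)) = Rational(-251, 510) ≈ -0.49216)
Pow(w, 2) = Pow(Rational(-251, 510), 2) = Rational(63001, 260100)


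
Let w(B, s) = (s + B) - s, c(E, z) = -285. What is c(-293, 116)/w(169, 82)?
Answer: -285/169 ≈ -1.6864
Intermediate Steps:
w(B, s) = B (w(B, s) = (B + s) - s = B)
c(-293, 116)/w(169, 82) = -285/169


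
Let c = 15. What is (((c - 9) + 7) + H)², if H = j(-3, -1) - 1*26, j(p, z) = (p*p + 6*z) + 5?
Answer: 25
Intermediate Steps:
j(p, z) = 5 + p² + 6*z (j(p, z) = (p² + 6*z) + 5 = 5 + p² + 6*z)
H = -18 (H = (5 + (-3)² + 6*(-1)) - 1*26 = (5 + 9 - 6) - 26 = 8 - 26 = -18)
(((c - 9) + 7) + H)² = (((15 - 9) + 7) - 18)² = ((6 + 7) - 18)² = (13 - 18)² = (-5)² = 25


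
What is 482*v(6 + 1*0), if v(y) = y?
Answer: 2892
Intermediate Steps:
482*v(6 + 1*0) = 482*(6 + 1*0) = 482*(6 + 0) = 482*6 = 2892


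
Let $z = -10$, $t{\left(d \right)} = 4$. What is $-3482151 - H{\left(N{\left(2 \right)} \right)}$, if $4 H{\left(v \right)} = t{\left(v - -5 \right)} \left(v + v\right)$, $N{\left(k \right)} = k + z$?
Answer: $-3482135$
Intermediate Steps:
$N{\left(k \right)} = -10 + k$ ($N{\left(k \right)} = k - 10 = -10 + k$)
$H{\left(v \right)} = 2 v$ ($H{\left(v \right)} = \frac{4 \left(v + v\right)}{4} = \frac{4 \cdot 2 v}{4} = \frac{8 v}{4} = 2 v$)
$-3482151 - H{\left(N{\left(2 \right)} \right)} = -3482151 - 2 \left(-10 + 2\right) = -3482151 - 2 \left(-8\right) = -3482151 - -16 = -3482151 + 16 = -3482135$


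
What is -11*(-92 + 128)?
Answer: -396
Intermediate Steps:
-11*(-92 + 128) = -11*36 = -396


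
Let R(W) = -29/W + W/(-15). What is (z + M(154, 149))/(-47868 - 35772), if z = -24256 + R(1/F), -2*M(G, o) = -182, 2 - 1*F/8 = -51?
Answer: 231891961/531950400 ≈ 0.43593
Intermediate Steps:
F = 424 (F = 16 - 8*(-51) = 16 + 408 = 424)
M(G, o) = 91 (M(G, o) = -1/2*(-182) = 91)
R(W) = -29/W - W/15 (R(W) = -29/W + W*(-1/15) = -29/W - W/15)
z = -232470721/6360 (z = -24256 + (-29/(1/424) - 1/15/424) = -24256 + (-29/1/424 - 1/15*1/424) = -24256 + (-29*424 - 1/6360) = -24256 + (-12296 - 1/6360) = -24256 - 78202561/6360 = -232470721/6360 ≈ -36552.)
(z + M(154, 149))/(-47868 - 35772) = (-232470721/6360 + 91)/(-47868 - 35772) = -231891961/6360/(-83640) = -231891961/6360*(-1/83640) = 231891961/531950400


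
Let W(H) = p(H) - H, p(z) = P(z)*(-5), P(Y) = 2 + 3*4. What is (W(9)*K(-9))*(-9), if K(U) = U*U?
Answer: 57591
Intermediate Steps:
K(U) = U²
P(Y) = 14 (P(Y) = 2 + 12 = 14)
p(z) = -70 (p(z) = 14*(-5) = -70)
W(H) = -70 - H
(W(9)*K(-9))*(-9) = ((-70 - 1*9)*(-9)²)*(-9) = ((-70 - 9)*81)*(-9) = -79*81*(-9) = -6399*(-9) = 57591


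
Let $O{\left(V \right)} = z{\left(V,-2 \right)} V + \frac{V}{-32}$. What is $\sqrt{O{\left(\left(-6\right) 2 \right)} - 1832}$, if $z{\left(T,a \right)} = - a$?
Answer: $\frac{i \sqrt{29690}}{4} \approx 43.077 i$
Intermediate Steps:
$O{\left(V \right)} = \frac{63 V}{32}$ ($O{\left(V \right)} = \left(-1\right) \left(-2\right) V + \frac{V}{-32} = 2 V + V \left(- \frac{1}{32}\right) = 2 V - \frac{V}{32} = \frac{63 V}{32}$)
$\sqrt{O{\left(\left(-6\right) 2 \right)} - 1832} = \sqrt{\frac{63 \left(\left(-6\right) 2\right)}{32} - 1832} = \sqrt{\frac{63}{32} \left(-12\right) - 1832} = \sqrt{- \frac{189}{8} - 1832} = \sqrt{- \frac{14845}{8}} = \frac{i \sqrt{29690}}{4}$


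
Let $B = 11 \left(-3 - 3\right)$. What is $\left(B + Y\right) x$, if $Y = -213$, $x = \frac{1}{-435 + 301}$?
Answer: $\frac{279}{134} \approx 2.0821$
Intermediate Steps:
$x = - \frac{1}{134}$ ($x = \frac{1}{-134} = - \frac{1}{134} \approx -0.0074627$)
$B = -66$ ($B = 11 \left(-6\right) = -66$)
$\left(B + Y\right) x = \left(-66 - 213\right) \left(- \frac{1}{134}\right) = \left(-279\right) \left(- \frac{1}{134}\right) = \frac{279}{134}$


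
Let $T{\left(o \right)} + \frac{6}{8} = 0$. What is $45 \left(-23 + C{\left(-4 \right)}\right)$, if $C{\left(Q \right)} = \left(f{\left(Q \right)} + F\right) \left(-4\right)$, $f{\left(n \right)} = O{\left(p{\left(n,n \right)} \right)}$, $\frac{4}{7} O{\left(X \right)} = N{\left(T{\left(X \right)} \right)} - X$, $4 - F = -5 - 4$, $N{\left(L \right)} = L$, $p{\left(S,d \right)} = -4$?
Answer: $- \frac{17595}{4} \approx -4398.8$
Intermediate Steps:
$T{\left(o \right)} = - \frac{3}{4}$ ($T{\left(o \right)} = - \frac{3}{4} + 0 = - \frac{3}{4}$)
$F = 13$ ($F = 4 - \left(-5 - 4\right) = 4 - -9 = 4 + 9 = 13$)
$O{\left(X \right)} = - \frac{21}{16} - \frac{7 X}{4}$ ($O{\left(X \right)} = \frac{7 \left(- \frac{3}{4} - X\right)}{4} = - \frac{21}{16} - \frac{7 X}{4}$)
$f{\left(n \right)} = \frac{91}{16}$ ($f{\left(n \right)} = - \frac{21}{16} - -7 = - \frac{21}{16} + 7 = \frac{91}{16}$)
$C{\left(Q \right)} = - \frac{299}{4}$ ($C{\left(Q \right)} = \left(\frac{91}{16} + 13\right) \left(-4\right) = \frac{299}{16} \left(-4\right) = - \frac{299}{4}$)
$45 \left(-23 + C{\left(-4 \right)}\right) = 45 \left(-23 - \frac{299}{4}\right) = 45 \left(- \frac{391}{4}\right) = - \frac{17595}{4}$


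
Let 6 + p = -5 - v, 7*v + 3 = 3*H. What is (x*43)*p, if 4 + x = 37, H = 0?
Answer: -105006/7 ≈ -15001.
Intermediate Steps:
x = 33 (x = -4 + 37 = 33)
v = -3/7 (v = -3/7 + (3*0)/7 = -3/7 + (1/7)*0 = -3/7 + 0 = -3/7 ≈ -0.42857)
p = -74/7 (p = -6 + (-5 - 1*(-3/7)) = -6 + (-5 + 3/7) = -6 - 32/7 = -74/7 ≈ -10.571)
(x*43)*p = (33*43)*(-74/7) = 1419*(-74/7) = -105006/7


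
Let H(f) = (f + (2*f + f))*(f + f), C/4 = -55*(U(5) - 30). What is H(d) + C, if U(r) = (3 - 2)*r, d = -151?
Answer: 187908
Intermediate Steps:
U(r) = r (U(r) = 1*r = r)
C = 5500 (C = 4*(-55*(5 - 30)) = 4*(-55*(-25)) = 4*1375 = 5500)
H(f) = 8*f**2 (H(f) = (f + 3*f)*(2*f) = (4*f)*(2*f) = 8*f**2)
H(d) + C = 8*(-151)**2 + 5500 = 8*22801 + 5500 = 182408 + 5500 = 187908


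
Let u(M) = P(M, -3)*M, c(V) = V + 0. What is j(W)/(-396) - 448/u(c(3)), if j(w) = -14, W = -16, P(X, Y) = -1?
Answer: 29575/198 ≈ 149.37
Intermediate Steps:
c(V) = V
u(M) = -M
j(W)/(-396) - 448/u(c(3)) = -14/(-396) - 448/((-1*3)) = -14*(-1/396) - 448/(-3) = 7/198 - 448*(-⅓) = 7/198 + 448/3 = 29575/198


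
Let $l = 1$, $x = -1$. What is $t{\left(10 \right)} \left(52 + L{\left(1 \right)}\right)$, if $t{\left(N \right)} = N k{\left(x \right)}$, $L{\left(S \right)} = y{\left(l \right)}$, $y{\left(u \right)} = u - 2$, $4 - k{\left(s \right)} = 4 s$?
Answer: $4080$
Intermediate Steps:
$k{\left(s \right)} = 4 - 4 s$
$y{\left(u \right)} = -2 + u$
$L{\left(S \right)} = -1$ ($L{\left(S \right)} = -2 + 1 = -1$)
$t{\left(N \right)} = 8 N$ ($t{\left(N \right)} = N \left(4 - -4\right) = N \left(4 + 4\right) = N 8 = 8 N$)
$t{\left(10 \right)} \left(52 + L{\left(1 \right)}\right) = 8 \cdot 10 \left(52 - 1\right) = 80 \cdot 51 = 4080$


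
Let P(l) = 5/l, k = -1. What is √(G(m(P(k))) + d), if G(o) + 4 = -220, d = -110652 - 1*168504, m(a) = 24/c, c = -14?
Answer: 2*I*√69845 ≈ 528.56*I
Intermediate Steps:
m(a) = -12/7 (m(a) = 24/(-14) = 24*(-1/14) = -12/7)
d = -279156 (d = -110652 - 168504 = -279156)
G(o) = -224 (G(o) = -4 - 220 = -224)
√(G(m(P(k))) + d) = √(-224 - 279156) = √(-279380) = 2*I*√69845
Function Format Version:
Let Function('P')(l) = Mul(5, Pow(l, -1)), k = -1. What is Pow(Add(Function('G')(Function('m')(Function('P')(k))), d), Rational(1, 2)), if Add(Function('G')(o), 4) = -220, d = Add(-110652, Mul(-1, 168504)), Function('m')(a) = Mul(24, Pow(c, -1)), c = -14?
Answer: Mul(2, I, Pow(69845, Rational(1, 2))) ≈ Mul(528.56, I)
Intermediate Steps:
Function('m')(a) = Rational(-12, 7) (Function('m')(a) = Mul(24, Pow(-14, -1)) = Mul(24, Rational(-1, 14)) = Rational(-12, 7))
d = -279156 (d = Add(-110652, -168504) = -279156)
Function('G')(o) = -224 (Function('G')(o) = Add(-4, -220) = -224)
Pow(Add(Function('G')(Function('m')(Function('P')(k))), d), Rational(1, 2)) = Pow(Add(-224, -279156), Rational(1, 2)) = Pow(-279380, Rational(1, 2)) = Mul(2, I, Pow(69845, Rational(1, 2)))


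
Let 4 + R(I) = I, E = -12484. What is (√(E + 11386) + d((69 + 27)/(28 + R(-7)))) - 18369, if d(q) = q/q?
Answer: -18368 + 3*I*√122 ≈ -18368.0 + 33.136*I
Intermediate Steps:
R(I) = -4 + I
d(q) = 1
(√(E + 11386) + d((69 + 27)/(28 + R(-7)))) - 18369 = (√(-12484 + 11386) + 1) - 18369 = (√(-1098) + 1) - 18369 = (3*I*√122 + 1) - 18369 = (1 + 3*I*√122) - 18369 = -18368 + 3*I*√122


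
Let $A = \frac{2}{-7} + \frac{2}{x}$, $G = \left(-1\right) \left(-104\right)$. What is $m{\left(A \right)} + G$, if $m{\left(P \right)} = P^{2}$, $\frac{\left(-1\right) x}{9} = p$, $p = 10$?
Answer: $\frac{10328809}{99225} \approx 104.09$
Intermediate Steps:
$G = 104$
$x = -90$ ($x = \left(-9\right) 10 = -90$)
$A = - \frac{97}{315}$ ($A = \frac{2}{-7} + \frac{2}{-90} = 2 \left(- \frac{1}{7}\right) + 2 \left(- \frac{1}{90}\right) = - \frac{2}{7} - \frac{1}{45} = - \frac{97}{315} \approx -0.30794$)
$m{\left(A \right)} + G = \left(- \frac{97}{315}\right)^{2} + 104 = \frac{9409}{99225} + 104 = \frac{10328809}{99225}$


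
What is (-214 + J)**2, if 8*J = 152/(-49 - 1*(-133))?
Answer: 322453849/7056 ≈ 45699.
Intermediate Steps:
J = 19/84 (J = (152/(-49 - 1*(-133)))/8 = (152/(-49 + 133))/8 = (152/84)/8 = (152*(1/84))/8 = (1/8)*(38/21) = 19/84 ≈ 0.22619)
(-214 + J)**2 = (-214 + 19/84)**2 = (-17957/84)**2 = 322453849/7056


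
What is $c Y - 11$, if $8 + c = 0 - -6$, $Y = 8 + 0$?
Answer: $-27$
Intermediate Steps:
$Y = 8$
$c = -2$ ($c = -8 + \left(0 - -6\right) = -8 + \left(0 + 6\right) = -8 + 6 = -2$)
$c Y - 11 = \left(-2\right) 8 - 11 = -16 - 11 = -27$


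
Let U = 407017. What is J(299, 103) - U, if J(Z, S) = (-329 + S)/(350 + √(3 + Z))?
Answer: -24868371233/61099 + 113*√302/61099 ≈ -4.0702e+5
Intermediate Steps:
J(Z, S) = (-329 + S)/(350 + √(3 + Z))
J(299, 103) - U = (-329 + 103)/(350 + √(3 + 299)) - 1*407017 = -226/(350 + √302) - 407017 = -407017 - 226/(350 + √302)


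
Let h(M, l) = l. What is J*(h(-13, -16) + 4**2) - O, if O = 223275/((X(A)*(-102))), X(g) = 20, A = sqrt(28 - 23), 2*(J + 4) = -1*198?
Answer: 14885/136 ≈ 109.45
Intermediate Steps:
J = -103 (J = -4 + (-1*198)/2 = -4 + (1/2)*(-198) = -4 - 99 = -103)
A = sqrt(5) ≈ 2.2361
O = -14885/136 (O = 223275/((20*(-102))) = 223275/(-2040) = 223275*(-1/2040) = -14885/136 ≈ -109.45)
J*(h(-13, -16) + 4**2) - O = -103*(-16 + 4**2) - 1*(-14885/136) = -103*(-16 + 16) + 14885/136 = -103*0 + 14885/136 = 0 + 14885/136 = 14885/136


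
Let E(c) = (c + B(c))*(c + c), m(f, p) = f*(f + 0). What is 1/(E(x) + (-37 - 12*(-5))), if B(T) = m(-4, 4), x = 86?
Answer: 1/17567 ≈ 5.6925e-5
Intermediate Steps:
m(f, p) = f**2 (m(f, p) = f*f = f**2)
B(T) = 16 (B(T) = (-4)**2 = 16)
E(c) = 2*c*(16 + c) (E(c) = (c + 16)*(c + c) = (16 + c)*(2*c) = 2*c*(16 + c))
1/(E(x) + (-37 - 12*(-5))) = 1/(2*86*(16 + 86) + (-37 - 12*(-5))) = 1/(2*86*102 + (-37 + 60)) = 1/(17544 + 23) = 1/17567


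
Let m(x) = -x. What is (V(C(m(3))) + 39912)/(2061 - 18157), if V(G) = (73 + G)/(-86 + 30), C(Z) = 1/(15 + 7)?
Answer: -49169977/19830272 ≈ -2.4795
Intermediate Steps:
C(Z) = 1/22
V(G) = -73/56 - G/56 (V(G) = (73 + G)/(-56) = (73 + G)*(-1/56) = -73/56 - G/56)
(V(C(m(3))) + 39912)/(2061 - 18157) = ((-73/56 - 1/56*1/22) + 39912)/(2061 - 18157) = ((-73/56 - 1/1232) + 39912)/(-16096) = (-1607/1232 + 39912)*(-1/16096) = (49169977/1232)*(-1/16096) = -49169977/19830272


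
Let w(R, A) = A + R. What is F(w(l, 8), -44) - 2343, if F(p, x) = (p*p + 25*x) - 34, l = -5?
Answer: -3468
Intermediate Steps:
F(p, x) = -34 + p**2 + 25*x (F(p, x) = (p**2 + 25*x) - 34 = -34 + p**2 + 25*x)
F(w(l, 8), -44) - 2343 = (-34 + (8 - 5)**2 + 25*(-44)) - 2343 = (-34 + 3**2 - 1100) - 2343 = (-34 + 9 - 1100) - 2343 = -1125 - 2343 = -3468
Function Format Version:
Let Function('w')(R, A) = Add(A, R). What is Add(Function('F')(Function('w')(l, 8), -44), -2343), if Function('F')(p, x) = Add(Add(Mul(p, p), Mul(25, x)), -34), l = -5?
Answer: -3468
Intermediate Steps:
Function('F')(p, x) = Add(-34, Pow(p, 2), Mul(25, x)) (Function('F')(p, x) = Add(Add(Pow(p, 2), Mul(25, x)), -34) = Add(-34, Pow(p, 2), Mul(25, x)))
Add(Function('F')(Function('w')(l, 8), -44), -2343) = Add(Add(-34, Pow(Add(8, -5), 2), Mul(25, -44)), -2343) = Add(Add(-34, Pow(3, 2), -1100), -2343) = Add(Add(-34, 9, -1100), -2343) = Add(-1125, -2343) = -3468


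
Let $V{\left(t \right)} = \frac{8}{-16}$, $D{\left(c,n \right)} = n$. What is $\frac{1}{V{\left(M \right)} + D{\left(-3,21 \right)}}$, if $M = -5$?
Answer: $\frac{2}{41} \approx 0.048781$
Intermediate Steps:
$V{\left(t \right)} = - \frac{1}{2}$ ($V{\left(t \right)} = 8 \left(- \frac{1}{16}\right) = - \frac{1}{2}$)
$\frac{1}{V{\left(M \right)} + D{\left(-3,21 \right)}} = \frac{1}{- \frac{1}{2} + 21} = \frac{1}{\frac{41}{2}} = \frac{2}{41}$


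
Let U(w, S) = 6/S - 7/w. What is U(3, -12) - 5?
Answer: -47/6 ≈ -7.8333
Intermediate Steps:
U(w, S) = -7/w + 6/S
U(3, -12) - 5 = (-7/3 + 6/(-12)) - 5 = (-7*⅓ + 6*(-1/12)) - 5 = (-7/3 - ½) - 5 = -17/6 - 5 = -47/6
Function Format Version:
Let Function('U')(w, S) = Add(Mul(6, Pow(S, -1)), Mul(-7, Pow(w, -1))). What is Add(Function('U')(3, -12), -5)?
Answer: Rational(-47, 6) ≈ -7.8333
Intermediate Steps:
Function('U')(w, S) = Add(Mul(-7, Pow(w, -1)), Mul(6, Pow(S, -1)))
Add(Function('U')(3, -12), -5) = Add(Add(Mul(-7, Pow(3, -1)), Mul(6, Pow(-12, -1))), -5) = Add(Add(Mul(-7, Rational(1, 3)), Mul(6, Rational(-1, 12))), -5) = Add(Add(Rational(-7, 3), Rational(-1, 2)), -5) = Add(Rational(-17, 6), -5) = Rational(-47, 6)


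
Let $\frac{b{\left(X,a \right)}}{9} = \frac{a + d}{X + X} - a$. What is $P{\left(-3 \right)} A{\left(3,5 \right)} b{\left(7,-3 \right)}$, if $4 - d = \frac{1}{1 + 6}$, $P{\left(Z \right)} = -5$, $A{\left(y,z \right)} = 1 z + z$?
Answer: $- \frac{67500}{49} \approx -1377.6$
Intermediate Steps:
$A{\left(y,z \right)} = 2 z$ ($A{\left(y,z \right)} = z + z = 2 z$)
$d = \frac{27}{7}$ ($d = 4 - \frac{1}{1 + 6} = 4 - \frac{1}{7} = \frac{27}{7} \approx 3.8571$)
$b{\left(X,a \right)} = - 9 a + \frac{9 \left(\frac{27}{7} + a\right)}{2 X}$ ($b{\left(X,a \right)} = 9 \left(\frac{a + \frac{27}{7}}{X + X} - a\right) = 9 \left(\frac{\frac{27}{7} + a}{2 X} - a\right) = 9 \left(- a + \frac{\frac{27}{7} + a}{2 X}\right) = - 9 a + \frac{9 \left(\frac{27}{7} + a\right)}{2 X}$)
$P{\left(-3 \right)} A{\left(3,5 \right)} b{\left(7,-3 \right)} = - 5 \cdot 2 \cdot 5 \frac{9 \left(27 + 7 \left(-3\right) - 98 \left(-3\right)\right)}{14 \cdot 7} = \left(-5\right) 10 \cdot \frac{9}{14} \cdot \frac{1}{7} \left(27 - 21 + 294\right) = - 50 \cdot \frac{9}{14} \cdot \frac{1}{7} \cdot 300 = \left(-50\right) \frac{1350}{49} = - \frac{67500}{49}$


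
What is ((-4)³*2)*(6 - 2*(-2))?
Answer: -1280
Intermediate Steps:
((-4)³*2)*(6 - 2*(-2)) = (-64*2)*(6 + 4) = -128*10 = -1280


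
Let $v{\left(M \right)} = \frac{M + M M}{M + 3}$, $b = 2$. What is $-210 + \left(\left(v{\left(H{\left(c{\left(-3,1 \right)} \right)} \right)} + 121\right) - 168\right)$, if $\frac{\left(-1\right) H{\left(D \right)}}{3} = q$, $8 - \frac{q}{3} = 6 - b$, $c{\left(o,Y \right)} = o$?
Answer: $- \frac{3247}{11} \approx -295.18$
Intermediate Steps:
$q = 12$ ($q = 24 - 3 \left(6 - 2\right) = 24 - 12 = 12$)
$H{\left(D \right)} = -36$ ($H{\left(D \right)} = \left(-3\right) 12 = -36$)
$v{\left(M \right)} = \frac{M + M^{2}}{3 + M}$
$-210 + \left(\left(v{\left(H{\left(c{\left(-3,1 \right)} \right)} \right)} + 121\right) - 168\right) = -210 - \left(47 + \frac{36 \left(1 - 36\right)}{3 - 36}\right) = -210 - \left(47 + 36 \frac{1}{-33} \left(-35\right)\right) = -210 - \left(47 + \frac{420}{11}\right) = -210 + \left(\left(- \frac{420}{11} + 121\right) - 168\right) = -210 + \left(\frac{911}{11} - 168\right) = -210 - \frac{937}{11} = - \frac{3247}{11}$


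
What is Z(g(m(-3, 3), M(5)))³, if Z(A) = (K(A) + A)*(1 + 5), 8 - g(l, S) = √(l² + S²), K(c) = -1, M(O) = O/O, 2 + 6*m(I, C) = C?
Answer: (42 - √37)³ ≈ 46335.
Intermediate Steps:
m(I, C) = -⅓ + C/6
M(O) = 1
g(l, S) = 8 - √(S² + l²) (g(l, S) = 8 - √(l² + S²) = 8 - √(S² + l²))
Z(A) = -6 + 6*A (Z(A) = (-1 + A)*(1 + 5) = (-1 + A)*6 = -6 + 6*A)
Z(g(m(-3, 3), M(5)))³ = (-6 + 6*(8 - √(1² + (-⅓ + (⅙)*3)²)))³ = (-6 + 6*(8 - √(1 + (-⅓ + ½)²)))³ = (-6 + 6*(8 - √(1 + (⅙)²)))³ = (-6 + 6*(8 - √(1 + 1/36)))³ = (-6 + 6*(8 - √(37/36)))³ = (-6 + 6*(8 - √37/6))³ = (-6 + (48 - √37))³ = (42 - √37)³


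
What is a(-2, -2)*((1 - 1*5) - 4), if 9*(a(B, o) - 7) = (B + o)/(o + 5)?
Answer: -1480/27 ≈ -54.815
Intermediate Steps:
a(B, o) = 7 + (B + o)/(9*(5 + o)) (a(B, o) = 7 + ((B + o)/(o + 5))/9 = 7 + ((B + o)/(5 + o))/9 = 7 + (B + o)/(9*(5 + o)))
a(-2, -2)*((1 - 1*5) - 4) = ((315 - 2 + 64*(-2))/(9*(5 - 2)))*((1 - 1*5) - 4) = ((⅑)*(315 - 2 - 128)/3)*((1 - 5) - 4) = ((⅑)*(⅓)*185)*(-4 - 4) = (185/27)*(-8) = -1480/27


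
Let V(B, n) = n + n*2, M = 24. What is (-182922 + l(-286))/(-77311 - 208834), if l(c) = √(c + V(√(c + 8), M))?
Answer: 182922/286145 - I*√214/286145 ≈ 0.63926 - 5.1123e-5*I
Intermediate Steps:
V(B, n) = 3*n (V(B, n) = n + 2*n = 3*n)
l(c) = √(72 + c) (l(c) = √(c + 3*24) = √(c + 72) = √(72 + c))
(-182922 + l(-286))/(-77311 - 208834) = (-182922 + √(72 - 286))/(-77311 - 208834) = (-182922 + √(-214))/(-286145) = (-182922 + I*√214)*(-1/286145) = 182922/286145 - I*√214/286145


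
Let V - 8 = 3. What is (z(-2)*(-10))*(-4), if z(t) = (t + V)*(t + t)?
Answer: -1440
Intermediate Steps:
V = 11 (V = 8 + 3 = 11)
z(t) = 2*t*(11 + t) (z(t) = (t + 11)*(t + t) = (11 + t)*(2*t) = 2*t*(11 + t))
(z(-2)*(-10))*(-4) = ((2*(-2)*(11 - 2))*(-10))*(-4) = ((2*(-2)*9)*(-10))*(-4) = -36*(-10)*(-4) = 360*(-4) = -1440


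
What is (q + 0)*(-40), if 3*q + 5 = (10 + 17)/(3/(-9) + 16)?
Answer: 6160/141 ≈ 43.688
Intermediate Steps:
q = -154/141 (q = -5/3 + ((10 + 17)/(3/(-9) + 16))/3 = -5/3 + (27/(3*(-⅑) + 16))/3 = -5/3 + (27/(-⅓ + 16))/3 = -5/3 + (27/(47/3))/3 = -5/3 + (27*(3/47))/3 = -5/3 + (⅓)*(81/47) = -5/3 + 27/47 = -154/141 ≈ -1.0922)
(q + 0)*(-40) = (-154/141 + 0)*(-40) = -154/141*(-40) = 6160/141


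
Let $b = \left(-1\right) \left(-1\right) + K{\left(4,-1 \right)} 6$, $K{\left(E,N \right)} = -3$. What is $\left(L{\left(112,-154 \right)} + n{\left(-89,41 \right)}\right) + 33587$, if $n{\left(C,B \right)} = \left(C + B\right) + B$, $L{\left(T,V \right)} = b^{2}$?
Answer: $33869$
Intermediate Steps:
$b = -17$ ($b = \left(-1\right) \left(-1\right) - 18 = 1 - 18 = -17$)
$L{\left(T,V \right)} = 289$ ($L{\left(T,V \right)} = \left(-17\right)^{2} = 289$)
$n{\left(C,B \right)} = C + 2 B$ ($n{\left(C,B \right)} = \left(B + C\right) + B = C + 2 B$)
$\left(L{\left(112,-154 \right)} + n{\left(-89,41 \right)}\right) + 33587 = \left(289 + \left(-89 + 2 \cdot 41\right)\right) + 33587 = \left(289 + \left(-89 + 82\right)\right) + 33587 = \left(289 - 7\right) + 33587 = 282 + 33587 = 33869$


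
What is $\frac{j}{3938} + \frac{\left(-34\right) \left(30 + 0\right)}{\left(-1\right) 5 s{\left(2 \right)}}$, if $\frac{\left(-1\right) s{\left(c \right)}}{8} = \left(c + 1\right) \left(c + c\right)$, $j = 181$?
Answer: $- \frac{32749}{15752} \approx -2.079$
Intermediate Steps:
$s{\left(c \right)} = - 16 c \left(1 + c\right)$ ($s{\left(c \right)} = - 8 \left(c + 1\right) \left(c + c\right) = - 8 \left(1 + c\right) 2 c = - 8 \cdot 2 c \left(1 + c\right) = - 16 c \left(1 + c\right)$)
$\frac{j}{3938} + \frac{\left(-34\right) \left(30 + 0\right)}{\left(-1\right) 5 s{\left(2 \right)}} = \frac{181}{3938} + \frac{\left(-34\right) \left(30 + 0\right)}{\left(-1\right) 5 \left(\left(-16\right) 2 \left(1 + 2\right)\right)} = 181 \cdot \frac{1}{3938} + \frac{\left(-34\right) 30}{\left(-5\right) \left(\left(-16\right) 2 \cdot 3\right)} = \frac{181}{3938} - \frac{1020}{\left(-5\right) \left(-96\right)} = \frac{181}{3938} - \frac{1020}{480} = \frac{181}{3938} - \frac{17}{8} = - \frac{32749}{15752}$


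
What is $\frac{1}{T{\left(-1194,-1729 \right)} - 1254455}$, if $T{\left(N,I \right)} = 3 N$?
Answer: $- \frac{1}{1258037} \approx -7.9489 \cdot 10^{-7}$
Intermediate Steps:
$\frac{1}{T{\left(-1194,-1729 \right)} - 1254455} = \frac{1}{3 \left(-1194\right) - 1254455} = \frac{1}{-3582 - 1254455} = \frac{1}{-1258037} = - \frac{1}{1258037}$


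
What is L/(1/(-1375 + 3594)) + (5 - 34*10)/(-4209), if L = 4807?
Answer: 44896279532/4209 ≈ 1.0667e+7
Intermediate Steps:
L/(1/(-1375 + 3594)) + (5 - 34*10)/(-4209) = 4807/(1/(-1375 + 3594)) + (5 - 34*10)/(-4209) = 4807/(1/2219) + (5 - 340)*(-1/4209) = 4807/(1/2219) - 335*(-1/4209) = 4807*2219 + 335/4209 = 10666733 + 335/4209 = 44896279532/4209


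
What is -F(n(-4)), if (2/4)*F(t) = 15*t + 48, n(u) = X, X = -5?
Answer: 54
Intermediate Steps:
n(u) = -5
F(t) = 96 + 30*t (F(t) = 2*(15*t + 48) = 2*(48 + 15*t) = 96 + 30*t)
-F(n(-4)) = -(96 + 30*(-5)) = -(96 - 150) = -1*(-54) = 54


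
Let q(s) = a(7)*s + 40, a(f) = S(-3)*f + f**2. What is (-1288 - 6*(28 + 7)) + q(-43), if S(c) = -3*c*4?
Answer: -14401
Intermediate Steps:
S(c) = -12*c
a(f) = f**2 + 36*f (a(f) = (-12*(-3))*f + f**2 = 36*f + f**2 = f**2 + 36*f)
q(s) = 40 + 301*s (q(s) = (7*(36 + 7))*s + 40 = (7*43)*s + 40 = 301*s + 40 = 40 + 301*s)
(-1288 - 6*(28 + 7)) + q(-43) = (-1288 - 6*(28 + 7)) + (40 + 301*(-43)) = (-1288 - 6*35) + (40 - 12943) = (-1288 - 210) - 12903 = -1498 - 12903 = -14401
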